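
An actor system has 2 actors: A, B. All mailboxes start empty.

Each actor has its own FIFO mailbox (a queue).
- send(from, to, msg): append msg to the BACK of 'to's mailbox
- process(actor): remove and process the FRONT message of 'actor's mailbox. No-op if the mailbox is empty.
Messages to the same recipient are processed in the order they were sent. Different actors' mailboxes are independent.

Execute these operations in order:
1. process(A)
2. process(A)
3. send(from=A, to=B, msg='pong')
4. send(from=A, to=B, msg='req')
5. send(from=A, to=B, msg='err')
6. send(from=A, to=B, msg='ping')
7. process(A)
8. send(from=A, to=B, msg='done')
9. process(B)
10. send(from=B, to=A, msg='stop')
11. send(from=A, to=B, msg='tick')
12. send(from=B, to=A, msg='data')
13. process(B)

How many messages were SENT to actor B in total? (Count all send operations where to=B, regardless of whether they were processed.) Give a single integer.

After 1 (process(A)): A:[] B:[]
After 2 (process(A)): A:[] B:[]
After 3 (send(from=A, to=B, msg='pong')): A:[] B:[pong]
After 4 (send(from=A, to=B, msg='req')): A:[] B:[pong,req]
After 5 (send(from=A, to=B, msg='err')): A:[] B:[pong,req,err]
After 6 (send(from=A, to=B, msg='ping')): A:[] B:[pong,req,err,ping]
After 7 (process(A)): A:[] B:[pong,req,err,ping]
After 8 (send(from=A, to=B, msg='done')): A:[] B:[pong,req,err,ping,done]
After 9 (process(B)): A:[] B:[req,err,ping,done]
After 10 (send(from=B, to=A, msg='stop')): A:[stop] B:[req,err,ping,done]
After 11 (send(from=A, to=B, msg='tick')): A:[stop] B:[req,err,ping,done,tick]
After 12 (send(from=B, to=A, msg='data')): A:[stop,data] B:[req,err,ping,done,tick]
After 13 (process(B)): A:[stop,data] B:[err,ping,done,tick]

Answer: 6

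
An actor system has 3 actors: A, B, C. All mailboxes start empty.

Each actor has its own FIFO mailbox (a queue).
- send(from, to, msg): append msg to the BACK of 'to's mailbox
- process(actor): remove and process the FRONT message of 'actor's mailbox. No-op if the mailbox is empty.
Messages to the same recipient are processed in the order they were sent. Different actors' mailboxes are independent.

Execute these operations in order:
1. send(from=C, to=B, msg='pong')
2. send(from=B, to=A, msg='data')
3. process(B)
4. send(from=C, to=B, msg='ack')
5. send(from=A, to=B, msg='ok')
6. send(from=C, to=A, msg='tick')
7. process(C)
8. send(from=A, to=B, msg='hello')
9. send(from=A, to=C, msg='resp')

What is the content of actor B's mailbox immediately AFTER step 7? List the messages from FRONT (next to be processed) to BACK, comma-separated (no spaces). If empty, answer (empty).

After 1 (send(from=C, to=B, msg='pong')): A:[] B:[pong] C:[]
After 2 (send(from=B, to=A, msg='data')): A:[data] B:[pong] C:[]
After 3 (process(B)): A:[data] B:[] C:[]
After 4 (send(from=C, to=B, msg='ack')): A:[data] B:[ack] C:[]
After 5 (send(from=A, to=B, msg='ok')): A:[data] B:[ack,ok] C:[]
After 6 (send(from=C, to=A, msg='tick')): A:[data,tick] B:[ack,ok] C:[]
After 7 (process(C)): A:[data,tick] B:[ack,ok] C:[]

ack,ok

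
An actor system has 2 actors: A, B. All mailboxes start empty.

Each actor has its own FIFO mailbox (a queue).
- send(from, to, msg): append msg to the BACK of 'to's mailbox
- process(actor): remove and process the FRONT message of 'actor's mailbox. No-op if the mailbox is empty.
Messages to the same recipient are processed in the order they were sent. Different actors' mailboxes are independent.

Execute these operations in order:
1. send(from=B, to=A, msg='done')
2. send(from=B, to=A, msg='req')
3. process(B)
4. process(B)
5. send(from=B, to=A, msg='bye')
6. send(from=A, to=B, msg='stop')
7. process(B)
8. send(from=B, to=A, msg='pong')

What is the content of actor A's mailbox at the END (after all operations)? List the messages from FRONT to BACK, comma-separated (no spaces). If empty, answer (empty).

After 1 (send(from=B, to=A, msg='done')): A:[done] B:[]
After 2 (send(from=B, to=A, msg='req')): A:[done,req] B:[]
After 3 (process(B)): A:[done,req] B:[]
After 4 (process(B)): A:[done,req] B:[]
After 5 (send(from=B, to=A, msg='bye')): A:[done,req,bye] B:[]
After 6 (send(from=A, to=B, msg='stop')): A:[done,req,bye] B:[stop]
After 7 (process(B)): A:[done,req,bye] B:[]
After 8 (send(from=B, to=A, msg='pong')): A:[done,req,bye,pong] B:[]

Answer: done,req,bye,pong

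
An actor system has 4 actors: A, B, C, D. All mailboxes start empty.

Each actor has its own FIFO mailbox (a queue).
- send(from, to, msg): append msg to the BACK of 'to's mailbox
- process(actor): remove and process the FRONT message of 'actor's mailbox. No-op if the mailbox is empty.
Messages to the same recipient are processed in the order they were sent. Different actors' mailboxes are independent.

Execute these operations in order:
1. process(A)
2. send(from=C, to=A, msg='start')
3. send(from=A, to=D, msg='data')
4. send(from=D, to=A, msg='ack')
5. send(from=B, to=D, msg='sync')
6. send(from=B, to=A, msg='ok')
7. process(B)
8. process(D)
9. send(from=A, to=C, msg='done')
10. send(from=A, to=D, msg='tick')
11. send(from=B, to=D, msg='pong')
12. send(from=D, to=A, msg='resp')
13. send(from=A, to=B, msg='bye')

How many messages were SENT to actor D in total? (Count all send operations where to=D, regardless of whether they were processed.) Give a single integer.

After 1 (process(A)): A:[] B:[] C:[] D:[]
After 2 (send(from=C, to=A, msg='start')): A:[start] B:[] C:[] D:[]
After 3 (send(from=A, to=D, msg='data')): A:[start] B:[] C:[] D:[data]
After 4 (send(from=D, to=A, msg='ack')): A:[start,ack] B:[] C:[] D:[data]
After 5 (send(from=B, to=D, msg='sync')): A:[start,ack] B:[] C:[] D:[data,sync]
After 6 (send(from=B, to=A, msg='ok')): A:[start,ack,ok] B:[] C:[] D:[data,sync]
After 7 (process(B)): A:[start,ack,ok] B:[] C:[] D:[data,sync]
After 8 (process(D)): A:[start,ack,ok] B:[] C:[] D:[sync]
After 9 (send(from=A, to=C, msg='done')): A:[start,ack,ok] B:[] C:[done] D:[sync]
After 10 (send(from=A, to=D, msg='tick')): A:[start,ack,ok] B:[] C:[done] D:[sync,tick]
After 11 (send(from=B, to=D, msg='pong')): A:[start,ack,ok] B:[] C:[done] D:[sync,tick,pong]
After 12 (send(from=D, to=A, msg='resp')): A:[start,ack,ok,resp] B:[] C:[done] D:[sync,tick,pong]
After 13 (send(from=A, to=B, msg='bye')): A:[start,ack,ok,resp] B:[bye] C:[done] D:[sync,tick,pong]

Answer: 4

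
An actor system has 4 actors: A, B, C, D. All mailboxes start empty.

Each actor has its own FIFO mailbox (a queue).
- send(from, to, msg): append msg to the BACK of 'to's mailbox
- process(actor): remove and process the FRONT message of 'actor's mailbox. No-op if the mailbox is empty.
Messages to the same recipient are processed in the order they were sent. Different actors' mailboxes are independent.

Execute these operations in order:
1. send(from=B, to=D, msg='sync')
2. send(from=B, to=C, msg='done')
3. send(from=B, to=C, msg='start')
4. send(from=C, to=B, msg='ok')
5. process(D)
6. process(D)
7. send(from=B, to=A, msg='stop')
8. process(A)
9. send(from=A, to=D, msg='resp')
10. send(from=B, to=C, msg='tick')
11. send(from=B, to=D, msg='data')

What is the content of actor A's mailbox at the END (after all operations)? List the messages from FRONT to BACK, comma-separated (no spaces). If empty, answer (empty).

Answer: (empty)

Derivation:
After 1 (send(from=B, to=D, msg='sync')): A:[] B:[] C:[] D:[sync]
After 2 (send(from=B, to=C, msg='done')): A:[] B:[] C:[done] D:[sync]
After 3 (send(from=B, to=C, msg='start')): A:[] B:[] C:[done,start] D:[sync]
After 4 (send(from=C, to=B, msg='ok')): A:[] B:[ok] C:[done,start] D:[sync]
After 5 (process(D)): A:[] B:[ok] C:[done,start] D:[]
After 6 (process(D)): A:[] B:[ok] C:[done,start] D:[]
After 7 (send(from=B, to=A, msg='stop')): A:[stop] B:[ok] C:[done,start] D:[]
After 8 (process(A)): A:[] B:[ok] C:[done,start] D:[]
After 9 (send(from=A, to=D, msg='resp')): A:[] B:[ok] C:[done,start] D:[resp]
After 10 (send(from=B, to=C, msg='tick')): A:[] B:[ok] C:[done,start,tick] D:[resp]
After 11 (send(from=B, to=D, msg='data')): A:[] B:[ok] C:[done,start,tick] D:[resp,data]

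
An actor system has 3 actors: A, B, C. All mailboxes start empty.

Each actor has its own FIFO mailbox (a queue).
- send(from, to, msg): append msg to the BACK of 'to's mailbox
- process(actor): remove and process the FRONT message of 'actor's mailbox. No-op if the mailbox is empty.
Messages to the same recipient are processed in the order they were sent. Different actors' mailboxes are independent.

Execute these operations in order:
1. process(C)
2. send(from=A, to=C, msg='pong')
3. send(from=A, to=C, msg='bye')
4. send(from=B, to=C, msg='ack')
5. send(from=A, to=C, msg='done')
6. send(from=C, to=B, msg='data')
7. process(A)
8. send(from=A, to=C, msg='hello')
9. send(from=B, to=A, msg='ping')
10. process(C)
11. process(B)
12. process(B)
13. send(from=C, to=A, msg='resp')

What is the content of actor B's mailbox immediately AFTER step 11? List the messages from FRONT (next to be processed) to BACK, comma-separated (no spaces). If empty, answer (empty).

After 1 (process(C)): A:[] B:[] C:[]
After 2 (send(from=A, to=C, msg='pong')): A:[] B:[] C:[pong]
After 3 (send(from=A, to=C, msg='bye')): A:[] B:[] C:[pong,bye]
After 4 (send(from=B, to=C, msg='ack')): A:[] B:[] C:[pong,bye,ack]
After 5 (send(from=A, to=C, msg='done')): A:[] B:[] C:[pong,bye,ack,done]
After 6 (send(from=C, to=B, msg='data')): A:[] B:[data] C:[pong,bye,ack,done]
After 7 (process(A)): A:[] B:[data] C:[pong,bye,ack,done]
After 8 (send(from=A, to=C, msg='hello')): A:[] B:[data] C:[pong,bye,ack,done,hello]
After 9 (send(from=B, to=A, msg='ping')): A:[ping] B:[data] C:[pong,bye,ack,done,hello]
After 10 (process(C)): A:[ping] B:[data] C:[bye,ack,done,hello]
After 11 (process(B)): A:[ping] B:[] C:[bye,ack,done,hello]

(empty)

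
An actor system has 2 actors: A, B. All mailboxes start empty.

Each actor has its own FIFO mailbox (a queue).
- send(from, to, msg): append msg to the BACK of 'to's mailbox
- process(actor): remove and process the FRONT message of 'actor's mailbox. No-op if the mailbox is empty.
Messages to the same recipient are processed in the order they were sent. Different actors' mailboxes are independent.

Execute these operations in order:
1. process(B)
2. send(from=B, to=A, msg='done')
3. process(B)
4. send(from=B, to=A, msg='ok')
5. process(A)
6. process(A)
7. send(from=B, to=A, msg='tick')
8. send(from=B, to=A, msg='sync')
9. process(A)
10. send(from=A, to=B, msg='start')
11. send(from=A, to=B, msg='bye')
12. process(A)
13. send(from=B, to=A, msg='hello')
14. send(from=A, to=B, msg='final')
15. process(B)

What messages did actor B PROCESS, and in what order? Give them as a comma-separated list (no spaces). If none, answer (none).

After 1 (process(B)): A:[] B:[]
After 2 (send(from=B, to=A, msg='done')): A:[done] B:[]
After 3 (process(B)): A:[done] B:[]
After 4 (send(from=B, to=A, msg='ok')): A:[done,ok] B:[]
After 5 (process(A)): A:[ok] B:[]
After 6 (process(A)): A:[] B:[]
After 7 (send(from=B, to=A, msg='tick')): A:[tick] B:[]
After 8 (send(from=B, to=A, msg='sync')): A:[tick,sync] B:[]
After 9 (process(A)): A:[sync] B:[]
After 10 (send(from=A, to=B, msg='start')): A:[sync] B:[start]
After 11 (send(from=A, to=B, msg='bye')): A:[sync] B:[start,bye]
After 12 (process(A)): A:[] B:[start,bye]
After 13 (send(from=B, to=A, msg='hello')): A:[hello] B:[start,bye]
After 14 (send(from=A, to=B, msg='final')): A:[hello] B:[start,bye,final]
After 15 (process(B)): A:[hello] B:[bye,final]

Answer: start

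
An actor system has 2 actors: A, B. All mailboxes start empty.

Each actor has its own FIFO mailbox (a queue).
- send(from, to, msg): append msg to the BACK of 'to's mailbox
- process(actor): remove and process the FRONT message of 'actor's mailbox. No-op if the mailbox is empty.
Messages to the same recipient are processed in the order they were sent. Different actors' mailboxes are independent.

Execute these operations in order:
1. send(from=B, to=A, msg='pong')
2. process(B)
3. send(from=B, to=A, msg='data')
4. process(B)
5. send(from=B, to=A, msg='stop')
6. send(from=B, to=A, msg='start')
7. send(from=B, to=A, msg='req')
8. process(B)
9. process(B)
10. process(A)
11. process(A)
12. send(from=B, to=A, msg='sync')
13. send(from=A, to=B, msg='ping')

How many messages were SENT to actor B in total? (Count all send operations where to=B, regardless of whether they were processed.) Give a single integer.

Answer: 1

Derivation:
After 1 (send(from=B, to=A, msg='pong')): A:[pong] B:[]
After 2 (process(B)): A:[pong] B:[]
After 3 (send(from=B, to=A, msg='data')): A:[pong,data] B:[]
After 4 (process(B)): A:[pong,data] B:[]
After 5 (send(from=B, to=A, msg='stop')): A:[pong,data,stop] B:[]
After 6 (send(from=B, to=A, msg='start')): A:[pong,data,stop,start] B:[]
After 7 (send(from=B, to=A, msg='req')): A:[pong,data,stop,start,req] B:[]
After 8 (process(B)): A:[pong,data,stop,start,req] B:[]
After 9 (process(B)): A:[pong,data,stop,start,req] B:[]
After 10 (process(A)): A:[data,stop,start,req] B:[]
After 11 (process(A)): A:[stop,start,req] B:[]
After 12 (send(from=B, to=A, msg='sync')): A:[stop,start,req,sync] B:[]
After 13 (send(from=A, to=B, msg='ping')): A:[stop,start,req,sync] B:[ping]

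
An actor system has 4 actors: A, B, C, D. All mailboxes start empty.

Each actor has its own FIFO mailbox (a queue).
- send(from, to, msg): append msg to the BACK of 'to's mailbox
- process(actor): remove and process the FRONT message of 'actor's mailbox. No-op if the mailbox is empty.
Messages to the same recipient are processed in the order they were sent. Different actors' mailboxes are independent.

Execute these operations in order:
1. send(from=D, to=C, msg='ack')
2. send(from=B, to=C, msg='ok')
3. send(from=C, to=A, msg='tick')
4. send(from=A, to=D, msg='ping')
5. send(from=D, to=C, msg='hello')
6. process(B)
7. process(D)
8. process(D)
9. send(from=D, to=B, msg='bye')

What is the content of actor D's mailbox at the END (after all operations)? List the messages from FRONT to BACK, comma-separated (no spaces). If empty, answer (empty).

After 1 (send(from=D, to=C, msg='ack')): A:[] B:[] C:[ack] D:[]
After 2 (send(from=B, to=C, msg='ok')): A:[] B:[] C:[ack,ok] D:[]
After 3 (send(from=C, to=A, msg='tick')): A:[tick] B:[] C:[ack,ok] D:[]
After 4 (send(from=A, to=D, msg='ping')): A:[tick] B:[] C:[ack,ok] D:[ping]
After 5 (send(from=D, to=C, msg='hello')): A:[tick] B:[] C:[ack,ok,hello] D:[ping]
After 6 (process(B)): A:[tick] B:[] C:[ack,ok,hello] D:[ping]
After 7 (process(D)): A:[tick] B:[] C:[ack,ok,hello] D:[]
After 8 (process(D)): A:[tick] B:[] C:[ack,ok,hello] D:[]
After 9 (send(from=D, to=B, msg='bye')): A:[tick] B:[bye] C:[ack,ok,hello] D:[]

Answer: (empty)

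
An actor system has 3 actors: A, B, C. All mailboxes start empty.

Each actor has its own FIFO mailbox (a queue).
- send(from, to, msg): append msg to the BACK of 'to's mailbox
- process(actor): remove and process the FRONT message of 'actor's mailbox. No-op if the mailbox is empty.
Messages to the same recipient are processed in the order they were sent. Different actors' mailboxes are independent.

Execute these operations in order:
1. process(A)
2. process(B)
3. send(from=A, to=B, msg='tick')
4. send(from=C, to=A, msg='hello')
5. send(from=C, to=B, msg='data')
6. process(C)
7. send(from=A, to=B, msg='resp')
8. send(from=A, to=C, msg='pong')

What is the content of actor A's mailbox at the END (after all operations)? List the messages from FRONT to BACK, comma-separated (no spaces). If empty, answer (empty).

Answer: hello

Derivation:
After 1 (process(A)): A:[] B:[] C:[]
After 2 (process(B)): A:[] B:[] C:[]
After 3 (send(from=A, to=B, msg='tick')): A:[] B:[tick] C:[]
After 4 (send(from=C, to=A, msg='hello')): A:[hello] B:[tick] C:[]
After 5 (send(from=C, to=B, msg='data')): A:[hello] B:[tick,data] C:[]
After 6 (process(C)): A:[hello] B:[tick,data] C:[]
After 7 (send(from=A, to=B, msg='resp')): A:[hello] B:[tick,data,resp] C:[]
After 8 (send(from=A, to=C, msg='pong')): A:[hello] B:[tick,data,resp] C:[pong]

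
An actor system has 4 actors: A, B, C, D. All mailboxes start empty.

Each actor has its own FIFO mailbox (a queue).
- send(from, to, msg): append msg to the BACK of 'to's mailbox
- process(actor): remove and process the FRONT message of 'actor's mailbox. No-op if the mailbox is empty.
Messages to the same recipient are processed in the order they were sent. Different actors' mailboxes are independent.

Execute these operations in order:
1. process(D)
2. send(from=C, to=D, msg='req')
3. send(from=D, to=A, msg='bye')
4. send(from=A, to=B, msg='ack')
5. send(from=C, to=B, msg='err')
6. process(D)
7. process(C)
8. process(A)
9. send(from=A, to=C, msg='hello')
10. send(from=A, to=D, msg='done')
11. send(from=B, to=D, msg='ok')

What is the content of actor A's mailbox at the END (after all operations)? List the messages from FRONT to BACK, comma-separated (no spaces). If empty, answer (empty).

After 1 (process(D)): A:[] B:[] C:[] D:[]
After 2 (send(from=C, to=D, msg='req')): A:[] B:[] C:[] D:[req]
After 3 (send(from=D, to=A, msg='bye')): A:[bye] B:[] C:[] D:[req]
After 4 (send(from=A, to=B, msg='ack')): A:[bye] B:[ack] C:[] D:[req]
After 5 (send(from=C, to=B, msg='err')): A:[bye] B:[ack,err] C:[] D:[req]
After 6 (process(D)): A:[bye] B:[ack,err] C:[] D:[]
After 7 (process(C)): A:[bye] B:[ack,err] C:[] D:[]
After 8 (process(A)): A:[] B:[ack,err] C:[] D:[]
After 9 (send(from=A, to=C, msg='hello')): A:[] B:[ack,err] C:[hello] D:[]
After 10 (send(from=A, to=D, msg='done')): A:[] B:[ack,err] C:[hello] D:[done]
After 11 (send(from=B, to=D, msg='ok')): A:[] B:[ack,err] C:[hello] D:[done,ok]

Answer: (empty)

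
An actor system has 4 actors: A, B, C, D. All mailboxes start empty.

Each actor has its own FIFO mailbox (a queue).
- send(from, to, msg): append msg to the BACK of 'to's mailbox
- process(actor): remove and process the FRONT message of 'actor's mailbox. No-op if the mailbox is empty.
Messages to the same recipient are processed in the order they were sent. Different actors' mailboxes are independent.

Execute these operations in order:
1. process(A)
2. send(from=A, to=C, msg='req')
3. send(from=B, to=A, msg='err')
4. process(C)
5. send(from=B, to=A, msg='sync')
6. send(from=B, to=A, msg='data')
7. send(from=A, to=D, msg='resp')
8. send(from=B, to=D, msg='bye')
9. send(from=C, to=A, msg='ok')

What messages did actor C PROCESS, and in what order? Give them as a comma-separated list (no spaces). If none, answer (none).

After 1 (process(A)): A:[] B:[] C:[] D:[]
After 2 (send(from=A, to=C, msg='req')): A:[] B:[] C:[req] D:[]
After 3 (send(from=B, to=A, msg='err')): A:[err] B:[] C:[req] D:[]
After 4 (process(C)): A:[err] B:[] C:[] D:[]
After 5 (send(from=B, to=A, msg='sync')): A:[err,sync] B:[] C:[] D:[]
After 6 (send(from=B, to=A, msg='data')): A:[err,sync,data] B:[] C:[] D:[]
After 7 (send(from=A, to=D, msg='resp')): A:[err,sync,data] B:[] C:[] D:[resp]
After 8 (send(from=B, to=D, msg='bye')): A:[err,sync,data] B:[] C:[] D:[resp,bye]
After 9 (send(from=C, to=A, msg='ok')): A:[err,sync,data,ok] B:[] C:[] D:[resp,bye]

Answer: req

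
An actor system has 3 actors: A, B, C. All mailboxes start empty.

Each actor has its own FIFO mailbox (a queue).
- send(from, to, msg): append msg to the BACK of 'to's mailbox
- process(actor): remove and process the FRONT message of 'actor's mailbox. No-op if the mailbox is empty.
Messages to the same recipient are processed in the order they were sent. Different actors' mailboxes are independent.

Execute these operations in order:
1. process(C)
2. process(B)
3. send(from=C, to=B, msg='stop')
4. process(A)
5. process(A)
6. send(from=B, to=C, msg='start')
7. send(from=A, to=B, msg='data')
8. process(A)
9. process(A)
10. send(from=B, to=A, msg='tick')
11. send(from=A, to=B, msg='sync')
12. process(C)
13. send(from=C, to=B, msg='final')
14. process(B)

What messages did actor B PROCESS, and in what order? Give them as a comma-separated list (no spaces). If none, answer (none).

After 1 (process(C)): A:[] B:[] C:[]
After 2 (process(B)): A:[] B:[] C:[]
After 3 (send(from=C, to=B, msg='stop')): A:[] B:[stop] C:[]
After 4 (process(A)): A:[] B:[stop] C:[]
After 5 (process(A)): A:[] B:[stop] C:[]
After 6 (send(from=B, to=C, msg='start')): A:[] B:[stop] C:[start]
After 7 (send(from=A, to=B, msg='data')): A:[] B:[stop,data] C:[start]
After 8 (process(A)): A:[] B:[stop,data] C:[start]
After 9 (process(A)): A:[] B:[stop,data] C:[start]
After 10 (send(from=B, to=A, msg='tick')): A:[tick] B:[stop,data] C:[start]
After 11 (send(from=A, to=B, msg='sync')): A:[tick] B:[stop,data,sync] C:[start]
After 12 (process(C)): A:[tick] B:[stop,data,sync] C:[]
After 13 (send(from=C, to=B, msg='final')): A:[tick] B:[stop,data,sync,final] C:[]
After 14 (process(B)): A:[tick] B:[data,sync,final] C:[]

Answer: stop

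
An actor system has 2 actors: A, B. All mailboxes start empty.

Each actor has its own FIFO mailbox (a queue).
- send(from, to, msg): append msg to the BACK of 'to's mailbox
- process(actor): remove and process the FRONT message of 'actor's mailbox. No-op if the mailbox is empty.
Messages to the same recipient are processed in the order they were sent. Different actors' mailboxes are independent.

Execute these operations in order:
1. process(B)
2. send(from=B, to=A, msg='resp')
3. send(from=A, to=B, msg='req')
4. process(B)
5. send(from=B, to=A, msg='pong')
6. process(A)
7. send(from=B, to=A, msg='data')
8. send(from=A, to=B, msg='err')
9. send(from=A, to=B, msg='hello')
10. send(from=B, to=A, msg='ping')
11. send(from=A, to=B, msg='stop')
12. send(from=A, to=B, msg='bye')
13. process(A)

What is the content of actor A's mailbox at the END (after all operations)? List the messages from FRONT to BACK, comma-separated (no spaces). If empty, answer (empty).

After 1 (process(B)): A:[] B:[]
After 2 (send(from=B, to=A, msg='resp')): A:[resp] B:[]
After 3 (send(from=A, to=B, msg='req')): A:[resp] B:[req]
After 4 (process(B)): A:[resp] B:[]
After 5 (send(from=B, to=A, msg='pong')): A:[resp,pong] B:[]
After 6 (process(A)): A:[pong] B:[]
After 7 (send(from=B, to=A, msg='data')): A:[pong,data] B:[]
After 8 (send(from=A, to=B, msg='err')): A:[pong,data] B:[err]
After 9 (send(from=A, to=B, msg='hello')): A:[pong,data] B:[err,hello]
After 10 (send(from=B, to=A, msg='ping')): A:[pong,data,ping] B:[err,hello]
After 11 (send(from=A, to=B, msg='stop')): A:[pong,data,ping] B:[err,hello,stop]
After 12 (send(from=A, to=B, msg='bye')): A:[pong,data,ping] B:[err,hello,stop,bye]
After 13 (process(A)): A:[data,ping] B:[err,hello,stop,bye]

Answer: data,ping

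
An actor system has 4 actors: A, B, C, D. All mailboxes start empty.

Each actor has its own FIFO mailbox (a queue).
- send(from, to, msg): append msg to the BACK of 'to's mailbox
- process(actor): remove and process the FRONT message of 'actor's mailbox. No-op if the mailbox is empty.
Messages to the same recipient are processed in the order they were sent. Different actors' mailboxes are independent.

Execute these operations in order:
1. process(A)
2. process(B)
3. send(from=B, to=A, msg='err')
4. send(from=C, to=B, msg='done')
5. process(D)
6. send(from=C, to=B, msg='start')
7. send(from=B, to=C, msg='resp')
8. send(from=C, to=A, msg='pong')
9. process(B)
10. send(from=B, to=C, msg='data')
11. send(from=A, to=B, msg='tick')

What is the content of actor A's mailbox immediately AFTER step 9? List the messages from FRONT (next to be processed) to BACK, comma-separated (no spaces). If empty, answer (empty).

After 1 (process(A)): A:[] B:[] C:[] D:[]
After 2 (process(B)): A:[] B:[] C:[] D:[]
After 3 (send(from=B, to=A, msg='err')): A:[err] B:[] C:[] D:[]
After 4 (send(from=C, to=B, msg='done')): A:[err] B:[done] C:[] D:[]
After 5 (process(D)): A:[err] B:[done] C:[] D:[]
After 6 (send(from=C, to=B, msg='start')): A:[err] B:[done,start] C:[] D:[]
After 7 (send(from=B, to=C, msg='resp')): A:[err] B:[done,start] C:[resp] D:[]
After 8 (send(from=C, to=A, msg='pong')): A:[err,pong] B:[done,start] C:[resp] D:[]
After 9 (process(B)): A:[err,pong] B:[start] C:[resp] D:[]

err,pong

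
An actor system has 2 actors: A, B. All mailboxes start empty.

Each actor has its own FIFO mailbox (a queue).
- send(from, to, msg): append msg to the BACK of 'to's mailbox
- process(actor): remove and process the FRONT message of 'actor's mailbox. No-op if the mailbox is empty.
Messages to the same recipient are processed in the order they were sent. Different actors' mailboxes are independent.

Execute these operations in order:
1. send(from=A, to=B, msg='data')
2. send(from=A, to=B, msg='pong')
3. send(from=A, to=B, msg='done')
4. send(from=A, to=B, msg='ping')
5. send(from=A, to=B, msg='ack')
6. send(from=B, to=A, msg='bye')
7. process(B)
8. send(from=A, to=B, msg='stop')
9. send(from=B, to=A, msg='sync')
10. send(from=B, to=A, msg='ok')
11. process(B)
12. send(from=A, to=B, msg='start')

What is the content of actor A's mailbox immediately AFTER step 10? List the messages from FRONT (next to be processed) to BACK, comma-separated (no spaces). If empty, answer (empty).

After 1 (send(from=A, to=B, msg='data')): A:[] B:[data]
After 2 (send(from=A, to=B, msg='pong')): A:[] B:[data,pong]
After 3 (send(from=A, to=B, msg='done')): A:[] B:[data,pong,done]
After 4 (send(from=A, to=B, msg='ping')): A:[] B:[data,pong,done,ping]
After 5 (send(from=A, to=B, msg='ack')): A:[] B:[data,pong,done,ping,ack]
After 6 (send(from=B, to=A, msg='bye')): A:[bye] B:[data,pong,done,ping,ack]
After 7 (process(B)): A:[bye] B:[pong,done,ping,ack]
After 8 (send(from=A, to=B, msg='stop')): A:[bye] B:[pong,done,ping,ack,stop]
After 9 (send(from=B, to=A, msg='sync')): A:[bye,sync] B:[pong,done,ping,ack,stop]
After 10 (send(from=B, to=A, msg='ok')): A:[bye,sync,ok] B:[pong,done,ping,ack,stop]

bye,sync,ok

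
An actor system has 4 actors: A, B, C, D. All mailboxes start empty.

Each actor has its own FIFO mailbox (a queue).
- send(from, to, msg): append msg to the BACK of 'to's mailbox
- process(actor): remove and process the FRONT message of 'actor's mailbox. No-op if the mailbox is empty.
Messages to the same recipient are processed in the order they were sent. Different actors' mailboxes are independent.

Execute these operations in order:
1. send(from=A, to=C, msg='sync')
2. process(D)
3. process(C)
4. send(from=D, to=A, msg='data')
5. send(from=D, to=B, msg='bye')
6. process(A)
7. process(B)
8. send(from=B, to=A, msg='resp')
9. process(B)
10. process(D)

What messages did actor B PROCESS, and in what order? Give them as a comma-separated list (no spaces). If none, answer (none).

Answer: bye

Derivation:
After 1 (send(from=A, to=C, msg='sync')): A:[] B:[] C:[sync] D:[]
After 2 (process(D)): A:[] B:[] C:[sync] D:[]
After 3 (process(C)): A:[] B:[] C:[] D:[]
After 4 (send(from=D, to=A, msg='data')): A:[data] B:[] C:[] D:[]
After 5 (send(from=D, to=B, msg='bye')): A:[data] B:[bye] C:[] D:[]
After 6 (process(A)): A:[] B:[bye] C:[] D:[]
After 7 (process(B)): A:[] B:[] C:[] D:[]
After 8 (send(from=B, to=A, msg='resp')): A:[resp] B:[] C:[] D:[]
After 9 (process(B)): A:[resp] B:[] C:[] D:[]
After 10 (process(D)): A:[resp] B:[] C:[] D:[]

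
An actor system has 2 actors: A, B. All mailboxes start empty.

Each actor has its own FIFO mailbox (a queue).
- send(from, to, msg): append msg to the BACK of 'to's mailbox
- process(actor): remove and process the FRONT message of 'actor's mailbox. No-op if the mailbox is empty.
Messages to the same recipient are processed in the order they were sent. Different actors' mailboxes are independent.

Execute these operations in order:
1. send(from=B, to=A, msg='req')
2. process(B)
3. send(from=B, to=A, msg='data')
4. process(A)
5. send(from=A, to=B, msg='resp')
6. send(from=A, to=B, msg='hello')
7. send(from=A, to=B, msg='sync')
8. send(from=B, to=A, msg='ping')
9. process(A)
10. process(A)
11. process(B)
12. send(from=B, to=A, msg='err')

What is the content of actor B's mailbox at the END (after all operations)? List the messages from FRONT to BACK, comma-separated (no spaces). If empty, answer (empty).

Answer: hello,sync

Derivation:
After 1 (send(from=B, to=A, msg='req')): A:[req] B:[]
After 2 (process(B)): A:[req] B:[]
After 3 (send(from=B, to=A, msg='data')): A:[req,data] B:[]
After 4 (process(A)): A:[data] B:[]
After 5 (send(from=A, to=B, msg='resp')): A:[data] B:[resp]
After 6 (send(from=A, to=B, msg='hello')): A:[data] B:[resp,hello]
After 7 (send(from=A, to=B, msg='sync')): A:[data] B:[resp,hello,sync]
After 8 (send(from=B, to=A, msg='ping')): A:[data,ping] B:[resp,hello,sync]
After 9 (process(A)): A:[ping] B:[resp,hello,sync]
After 10 (process(A)): A:[] B:[resp,hello,sync]
After 11 (process(B)): A:[] B:[hello,sync]
After 12 (send(from=B, to=A, msg='err')): A:[err] B:[hello,sync]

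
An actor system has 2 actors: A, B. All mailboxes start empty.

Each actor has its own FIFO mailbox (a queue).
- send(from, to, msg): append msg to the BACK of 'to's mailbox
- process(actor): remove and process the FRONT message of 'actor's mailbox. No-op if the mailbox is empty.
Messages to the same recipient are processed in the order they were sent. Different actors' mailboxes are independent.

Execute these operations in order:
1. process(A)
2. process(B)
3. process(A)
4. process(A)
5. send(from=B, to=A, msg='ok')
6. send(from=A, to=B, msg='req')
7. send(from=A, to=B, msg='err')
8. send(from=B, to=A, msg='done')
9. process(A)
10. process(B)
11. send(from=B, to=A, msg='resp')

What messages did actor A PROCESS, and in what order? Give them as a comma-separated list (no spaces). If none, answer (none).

After 1 (process(A)): A:[] B:[]
After 2 (process(B)): A:[] B:[]
After 3 (process(A)): A:[] B:[]
After 4 (process(A)): A:[] B:[]
After 5 (send(from=B, to=A, msg='ok')): A:[ok] B:[]
After 6 (send(from=A, to=B, msg='req')): A:[ok] B:[req]
After 7 (send(from=A, to=B, msg='err')): A:[ok] B:[req,err]
After 8 (send(from=B, to=A, msg='done')): A:[ok,done] B:[req,err]
After 9 (process(A)): A:[done] B:[req,err]
After 10 (process(B)): A:[done] B:[err]
After 11 (send(from=B, to=A, msg='resp')): A:[done,resp] B:[err]

Answer: ok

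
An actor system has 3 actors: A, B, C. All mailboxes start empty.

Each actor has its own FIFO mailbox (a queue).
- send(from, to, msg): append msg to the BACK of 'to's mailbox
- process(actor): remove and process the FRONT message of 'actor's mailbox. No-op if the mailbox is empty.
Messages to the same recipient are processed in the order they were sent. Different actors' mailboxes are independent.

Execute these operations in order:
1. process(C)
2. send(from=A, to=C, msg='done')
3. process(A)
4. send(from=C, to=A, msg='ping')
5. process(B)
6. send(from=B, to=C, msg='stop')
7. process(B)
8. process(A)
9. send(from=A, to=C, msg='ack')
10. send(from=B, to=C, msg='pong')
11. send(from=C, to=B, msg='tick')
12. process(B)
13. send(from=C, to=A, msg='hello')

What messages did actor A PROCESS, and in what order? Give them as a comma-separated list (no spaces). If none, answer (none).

After 1 (process(C)): A:[] B:[] C:[]
After 2 (send(from=A, to=C, msg='done')): A:[] B:[] C:[done]
After 3 (process(A)): A:[] B:[] C:[done]
After 4 (send(from=C, to=A, msg='ping')): A:[ping] B:[] C:[done]
After 5 (process(B)): A:[ping] B:[] C:[done]
After 6 (send(from=B, to=C, msg='stop')): A:[ping] B:[] C:[done,stop]
After 7 (process(B)): A:[ping] B:[] C:[done,stop]
After 8 (process(A)): A:[] B:[] C:[done,stop]
After 9 (send(from=A, to=C, msg='ack')): A:[] B:[] C:[done,stop,ack]
After 10 (send(from=B, to=C, msg='pong')): A:[] B:[] C:[done,stop,ack,pong]
After 11 (send(from=C, to=B, msg='tick')): A:[] B:[tick] C:[done,stop,ack,pong]
After 12 (process(B)): A:[] B:[] C:[done,stop,ack,pong]
After 13 (send(from=C, to=A, msg='hello')): A:[hello] B:[] C:[done,stop,ack,pong]

Answer: ping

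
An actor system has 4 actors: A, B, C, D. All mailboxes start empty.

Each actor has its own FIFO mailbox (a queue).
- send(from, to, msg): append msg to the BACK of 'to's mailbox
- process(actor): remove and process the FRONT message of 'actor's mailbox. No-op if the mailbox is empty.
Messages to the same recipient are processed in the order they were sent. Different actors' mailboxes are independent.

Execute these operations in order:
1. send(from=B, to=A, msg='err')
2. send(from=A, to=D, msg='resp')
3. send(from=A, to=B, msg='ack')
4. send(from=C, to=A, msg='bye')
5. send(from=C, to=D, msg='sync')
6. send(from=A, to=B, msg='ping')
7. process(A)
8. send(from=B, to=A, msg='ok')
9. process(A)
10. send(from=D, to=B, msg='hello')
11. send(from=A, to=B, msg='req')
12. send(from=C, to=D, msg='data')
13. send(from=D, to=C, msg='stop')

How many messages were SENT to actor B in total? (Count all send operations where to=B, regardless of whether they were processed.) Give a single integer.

After 1 (send(from=B, to=A, msg='err')): A:[err] B:[] C:[] D:[]
After 2 (send(from=A, to=D, msg='resp')): A:[err] B:[] C:[] D:[resp]
After 3 (send(from=A, to=B, msg='ack')): A:[err] B:[ack] C:[] D:[resp]
After 4 (send(from=C, to=A, msg='bye')): A:[err,bye] B:[ack] C:[] D:[resp]
After 5 (send(from=C, to=D, msg='sync')): A:[err,bye] B:[ack] C:[] D:[resp,sync]
After 6 (send(from=A, to=B, msg='ping')): A:[err,bye] B:[ack,ping] C:[] D:[resp,sync]
After 7 (process(A)): A:[bye] B:[ack,ping] C:[] D:[resp,sync]
After 8 (send(from=B, to=A, msg='ok')): A:[bye,ok] B:[ack,ping] C:[] D:[resp,sync]
After 9 (process(A)): A:[ok] B:[ack,ping] C:[] D:[resp,sync]
After 10 (send(from=D, to=B, msg='hello')): A:[ok] B:[ack,ping,hello] C:[] D:[resp,sync]
After 11 (send(from=A, to=B, msg='req')): A:[ok] B:[ack,ping,hello,req] C:[] D:[resp,sync]
After 12 (send(from=C, to=D, msg='data')): A:[ok] B:[ack,ping,hello,req] C:[] D:[resp,sync,data]
After 13 (send(from=D, to=C, msg='stop')): A:[ok] B:[ack,ping,hello,req] C:[stop] D:[resp,sync,data]

Answer: 4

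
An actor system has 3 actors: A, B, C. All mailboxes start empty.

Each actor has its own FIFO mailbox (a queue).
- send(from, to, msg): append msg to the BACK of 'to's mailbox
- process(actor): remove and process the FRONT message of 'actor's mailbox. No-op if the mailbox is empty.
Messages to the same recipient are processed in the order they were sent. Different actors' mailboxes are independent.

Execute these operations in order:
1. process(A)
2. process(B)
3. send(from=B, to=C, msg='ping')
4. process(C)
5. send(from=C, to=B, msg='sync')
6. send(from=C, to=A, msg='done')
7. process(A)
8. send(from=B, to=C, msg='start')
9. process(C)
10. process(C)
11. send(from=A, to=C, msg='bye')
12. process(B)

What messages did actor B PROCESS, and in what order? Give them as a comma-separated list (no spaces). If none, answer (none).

After 1 (process(A)): A:[] B:[] C:[]
After 2 (process(B)): A:[] B:[] C:[]
After 3 (send(from=B, to=C, msg='ping')): A:[] B:[] C:[ping]
After 4 (process(C)): A:[] B:[] C:[]
After 5 (send(from=C, to=B, msg='sync')): A:[] B:[sync] C:[]
After 6 (send(from=C, to=A, msg='done')): A:[done] B:[sync] C:[]
After 7 (process(A)): A:[] B:[sync] C:[]
After 8 (send(from=B, to=C, msg='start')): A:[] B:[sync] C:[start]
After 9 (process(C)): A:[] B:[sync] C:[]
After 10 (process(C)): A:[] B:[sync] C:[]
After 11 (send(from=A, to=C, msg='bye')): A:[] B:[sync] C:[bye]
After 12 (process(B)): A:[] B:[] C:[bye]

Answer: sync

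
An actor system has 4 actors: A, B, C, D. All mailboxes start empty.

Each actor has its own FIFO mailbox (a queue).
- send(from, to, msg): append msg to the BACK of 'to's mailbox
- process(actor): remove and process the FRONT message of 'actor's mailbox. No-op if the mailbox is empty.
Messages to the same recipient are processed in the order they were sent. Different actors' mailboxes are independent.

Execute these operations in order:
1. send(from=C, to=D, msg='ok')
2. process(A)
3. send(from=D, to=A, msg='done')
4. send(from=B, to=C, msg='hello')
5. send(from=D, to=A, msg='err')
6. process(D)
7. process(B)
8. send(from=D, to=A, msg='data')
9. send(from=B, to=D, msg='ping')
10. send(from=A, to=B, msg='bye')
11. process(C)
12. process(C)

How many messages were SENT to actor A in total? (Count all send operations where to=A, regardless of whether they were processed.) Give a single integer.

Answer: 3

Derivation:
After 1 (send(from=C, to=D, msg='ok')): A:[] B:[] C:[] D:[ok]
After 2 (process(A)): A:[] B:[] C:[] D:[ok]
After 3 (send(from=D, to=A, msg='done')): A:[done] B:[] C:[] D:[ok]
After 4 (send(from=B, to=C, msg='hello')): A:[done] B:[] C:[hello] D:[ok]
After 5 (send(from=D, to=A, msg='err')): A:[done,err] B:[] C:[hello] D:[ok]
After 6 (process(D)): A:[done,err] B:[] C:[hello] D:[]
After 7 (process(B)): A:[done,err] B:[] C:[hello] D:[]
After 8 (send(from=D, to=A, msg='data')): A:[done,err,data] B:[] C:[hello] D:[]
After 9 (send(from=B, to=D, msg='ping')): A:[done,err,data] B:[] C:[hello] D:[ping]
After 10 (send(from=A, to=B, msg='bye')): A:[done,err,data] B:[bye] C:[hello] D:[ping]
After 11 (process(C)): A:[done,err,data] B:[bye] C:[] D:[ping]
After 12 (process(C)): A:[done,err,data] B:[bye] C:[] D:[ping]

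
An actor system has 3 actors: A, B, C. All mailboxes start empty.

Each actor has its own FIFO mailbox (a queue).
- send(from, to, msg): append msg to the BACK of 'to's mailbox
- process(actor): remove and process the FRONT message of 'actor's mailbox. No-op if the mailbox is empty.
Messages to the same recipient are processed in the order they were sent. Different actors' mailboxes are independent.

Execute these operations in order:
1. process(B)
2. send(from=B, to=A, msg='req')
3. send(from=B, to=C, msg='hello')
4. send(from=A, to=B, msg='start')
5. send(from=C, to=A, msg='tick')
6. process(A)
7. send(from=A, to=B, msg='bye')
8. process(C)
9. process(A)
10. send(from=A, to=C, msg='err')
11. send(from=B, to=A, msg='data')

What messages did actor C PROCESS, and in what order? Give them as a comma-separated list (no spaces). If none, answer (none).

After 1 (process(B)): A:[] B:[] C:[]
After 2 (send(from=B, to=A, msg='req')): A:[req] B:[] C:[]
After 3 (send(from=B, to=C, msg='hello')): A:[req] B:[] C:[hello]
After 4 (send(from=A, to=B, msg='start')): A:[req] B:[start] C:[hello]
After 5 (send(from=C, to=A, msg='tick')): A:[req,tick] B:[start] C:[hello]
After 6 (process(A)): A:[tick] B:[start] C:[hello]
After 7 (send(from=A, to=B, msg='bye')): A:[tick] B:[start,bye] C:[hello]
After 8 (process(C)): A:[tick] B:[start,bye] C:[]
After 9 (process(A)): A:[] B:[start,bye] C:[]
After 10 (send(from=A, to=C, msg='err')): A:[] B:[start,bye] C:[err]
After 11 (send(from=B, to=A, msg='data')): A:[data] B:[start,bye] C:[err]

Answer: hello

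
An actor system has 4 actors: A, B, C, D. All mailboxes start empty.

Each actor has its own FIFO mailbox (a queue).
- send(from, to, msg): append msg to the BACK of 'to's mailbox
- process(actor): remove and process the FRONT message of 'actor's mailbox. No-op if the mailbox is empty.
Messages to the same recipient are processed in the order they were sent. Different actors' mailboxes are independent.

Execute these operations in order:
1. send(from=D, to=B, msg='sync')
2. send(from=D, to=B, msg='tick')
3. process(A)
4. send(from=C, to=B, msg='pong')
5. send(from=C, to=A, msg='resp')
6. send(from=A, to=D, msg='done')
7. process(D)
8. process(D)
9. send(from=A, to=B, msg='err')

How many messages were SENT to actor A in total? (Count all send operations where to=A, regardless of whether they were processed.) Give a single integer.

After 1 (send(from=D, to=B, msg='sync')): A:[] B:[sync] C:[] D:[]
After 2 (send(from=D, to=B, msg='tick')): A:[] B:[sync,tick] C:[] D:[]
After 3 (process(A)): A:[] B:[sync,tick] C:[] D:[]
After 4 (send(from=C, to=B, msg='pong')): A:[] B:[sync,tick,pong] C:[] D:[]
After 5 (send(from=C, to=A, msg='resp')): A:[resp] B:[sync,tick,pong] C:[] D:[]
After 6 (send(from=A, to=D, msg='done')): A:[resp] B:[sync,tick,pong] C:[] D:[done]
After 7 (process(D)): A:[resp] B:[sync,tick,pong] C:[] D:[]
After 8 (process(D)): A:[resp] B:[sync,tick,pong] C:[] D:[]
After 9 (send(from=A, to=B, msg='err')): A:[resp] B:[sync,tick,pong,err] C:[] D:[]

Answer: 1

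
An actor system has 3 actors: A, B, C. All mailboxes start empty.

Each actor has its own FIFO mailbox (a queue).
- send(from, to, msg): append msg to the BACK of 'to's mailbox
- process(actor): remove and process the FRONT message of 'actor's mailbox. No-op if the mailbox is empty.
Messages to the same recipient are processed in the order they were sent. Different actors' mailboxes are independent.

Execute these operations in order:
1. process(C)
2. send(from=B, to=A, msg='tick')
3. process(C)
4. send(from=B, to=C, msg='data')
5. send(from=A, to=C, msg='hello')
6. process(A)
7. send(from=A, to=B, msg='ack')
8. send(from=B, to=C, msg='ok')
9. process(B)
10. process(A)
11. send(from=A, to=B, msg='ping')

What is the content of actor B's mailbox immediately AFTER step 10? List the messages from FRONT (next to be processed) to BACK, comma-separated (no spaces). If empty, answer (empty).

After 1 (process(C)): A:[] B:[] C:[]
After 2 (send(from=B, to=A, msg='tick')): A:[tick] B:[] C:[]
After 3 (process(C)): A:[tick] B:[] C:[]
After 4 (send(from=B, to=C, msg='data')): A:[tick] B:[] C:[data]
After 5 (send(from=A, to=C, msg='hello')): A:[tick] B:[] C:[data,hello]
After 6 (process(A)): A:[] B:[] C:[data,hello]
After 7 (send(from=A, to=B, msg='ack')): A:[] B:[ack] C:[data,hello]
After 8 (send(from=B, to=C, msg='ok')): A:[] B:[ack] C:[data,hello,ok]
After 9 (process(B)): A:[] B:[] C:[data,hello,ok]
After 10 (process(A)): A:[] B:[] C:[data,hello,ok]

(empty)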